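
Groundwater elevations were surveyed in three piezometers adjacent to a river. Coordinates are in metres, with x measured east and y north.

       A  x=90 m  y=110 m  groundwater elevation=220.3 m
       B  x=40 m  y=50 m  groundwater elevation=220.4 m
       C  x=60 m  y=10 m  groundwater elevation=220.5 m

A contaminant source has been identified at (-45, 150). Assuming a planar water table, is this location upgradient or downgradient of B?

With h = a·x + b·y + c and A as origin, the differences give:
  (-50)·a + (-60)·b = +0.1
  (-30)·a + (-100)·b = +0.2
Eliminate b (×(-100) and ×(-60), subtract): 3200·a = 2.00 → a = ∂h/∂x = +0.0006250
Back-substitute: b = ∂h/∂y = -0.002187.
Head at (-45, 150) = 220.3 + (+0.0006250)·(-135) + (-0.002187)·(40) = 220.13 m.
That is lower than the 220.4 m at B, so the point is downgradient.

downgradient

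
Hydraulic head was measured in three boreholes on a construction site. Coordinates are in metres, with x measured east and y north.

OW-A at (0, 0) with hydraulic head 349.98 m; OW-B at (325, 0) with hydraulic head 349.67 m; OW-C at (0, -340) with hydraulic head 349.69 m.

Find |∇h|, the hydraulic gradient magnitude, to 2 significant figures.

∂h/∂x = (349.67 − 349.98) / (325 − 0) = -0.0009538
∂h/∂y = (349.69 − 349.98) / (-340 − 0) = +0.0008529
|∇h| = √(-0.0009538² + 0.0008529²) = 0.00128

0.0013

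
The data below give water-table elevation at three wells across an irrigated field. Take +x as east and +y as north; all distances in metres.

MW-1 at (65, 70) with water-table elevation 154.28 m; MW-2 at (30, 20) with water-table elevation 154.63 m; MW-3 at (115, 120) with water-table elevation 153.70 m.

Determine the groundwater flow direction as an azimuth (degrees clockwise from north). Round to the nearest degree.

With h = a·x + b·y + c and MW-1 as origin, the differences give:
  (-35)·a + (-50)·b = +0.35
  50·a + 50·b = -0.58
Eliminate b (×50 and ×(-50), subtract): 750·a = -11.500 → a = ∂h/∂x = -0.01533
Back-substitute: b = ∂h/∂y = +0.003733.
Flow direction (−∇h) has components (+0.01533 E, -0.003733 N).
Azimuth = atan2(E, N) = atan2(+0.01533, -0.003733) = 103.7° ≈ 104°.

104°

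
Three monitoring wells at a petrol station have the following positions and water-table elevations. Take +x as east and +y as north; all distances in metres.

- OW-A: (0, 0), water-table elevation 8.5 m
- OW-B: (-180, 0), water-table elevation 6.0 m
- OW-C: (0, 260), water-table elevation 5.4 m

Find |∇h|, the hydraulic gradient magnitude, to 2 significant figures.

∂h/∂x = (6.0 − 8.5) / (-180 − 0) = +0.01389
∂h/∂y = (5.4 − 8.5) / (260 − 0) = -0.01192
|∇h| = √(0.01389² + -0.01192²) = 0.0183

0.018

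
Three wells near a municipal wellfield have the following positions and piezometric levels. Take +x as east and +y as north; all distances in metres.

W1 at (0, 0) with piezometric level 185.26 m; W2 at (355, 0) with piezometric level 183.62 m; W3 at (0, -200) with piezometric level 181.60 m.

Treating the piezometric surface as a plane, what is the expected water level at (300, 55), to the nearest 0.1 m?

184.9 m

∂h/∂x = (183.62 − 185.26) / (355 − 0) = -0.004620
∂h/∂y = (181.60 − 185.26) / (-200 − 0) = +0.01830
h(300, 55) = 185.26 + (-0.004620)·(300) + (+0.01830)·(55) = 185.26 -1.386 +1.006 = 184.881 m.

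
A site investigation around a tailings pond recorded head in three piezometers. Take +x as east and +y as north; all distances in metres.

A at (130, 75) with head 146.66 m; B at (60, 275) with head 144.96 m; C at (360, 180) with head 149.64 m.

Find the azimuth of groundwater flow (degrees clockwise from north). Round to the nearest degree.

Three-point gradient (reference A): Δ to B = (-70, 200, -1.70), Δ to C = (230, 105, +2.98).
∂h/∂x = +0.01452, ∂h/∂y = -0.003419 (det = -53350).
Flow direction (−∇h) has components (-0.01452 E, +0.003419 N).
Azimuth = atan2(E, N) = atan2(-0.01452, +0.003419) = 283.3° ≈ 283°.

283°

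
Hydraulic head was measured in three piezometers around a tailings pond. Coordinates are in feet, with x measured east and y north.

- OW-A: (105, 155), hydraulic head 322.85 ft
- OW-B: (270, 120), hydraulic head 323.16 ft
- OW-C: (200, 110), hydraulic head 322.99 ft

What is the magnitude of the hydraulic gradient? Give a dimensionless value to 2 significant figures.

Taking OW-A as reference: OW-B−OW-A = (165, -35, +0.31); OW-C−OW-A = (95, -45, +0.14).
Solve a·Δx + b·Δy = Δh: det = 165·(-45) − 95·(-35) = -4100.
∂h/∂x = [(+0.31)·(-45) − (+0.14)·(-35)] / -4100 = +0.002207
∂h/∂y = [165·(+0.14) − 95·(+0.31)] / -4100 = +0.001549
|∇h| = √(0.002207² + 0.001549²) = 0.002696

0.0027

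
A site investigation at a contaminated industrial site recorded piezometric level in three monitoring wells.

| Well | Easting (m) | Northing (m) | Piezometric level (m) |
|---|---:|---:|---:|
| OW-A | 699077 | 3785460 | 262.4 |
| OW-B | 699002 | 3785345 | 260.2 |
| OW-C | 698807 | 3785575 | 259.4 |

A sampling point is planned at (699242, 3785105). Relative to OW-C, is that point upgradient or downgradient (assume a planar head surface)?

Three-point gradient (reference OW-A): Δ to OW-B = (-75, -115, -2.2), Δ to OW-C = (-270, 115, -3.0).
∂h/∂x = +0.01507, ∂h/∂y = +0.009301 (det = -39675).
Head at (699242, 3785105) = 262.4 + (+0.01507)·(165) + (+0.009301)·(-355) = 261.59 m.
That is higher than the 259.4 m at OW-C, so the point is upgradient.

upgradient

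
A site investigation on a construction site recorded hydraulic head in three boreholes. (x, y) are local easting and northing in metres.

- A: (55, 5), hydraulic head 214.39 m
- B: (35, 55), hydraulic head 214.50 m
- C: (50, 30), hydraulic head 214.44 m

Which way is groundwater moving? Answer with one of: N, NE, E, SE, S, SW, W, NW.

SE

With h = a·x + b·y + c and A as origin, the differences give:
  (-20)·a + 50·b = +0.11
  (-5)·a + 25·b = +0.05
Eliminate b (×25 and ×50, subtract): -250·a = 0.250 → a = ∂h/∂x = -0.0010000
Back-substitute: b = ∂h/∂y = +0.001800.
Flow = −∇h = (+0.0010000 east, -0.001800 north), which points southeast.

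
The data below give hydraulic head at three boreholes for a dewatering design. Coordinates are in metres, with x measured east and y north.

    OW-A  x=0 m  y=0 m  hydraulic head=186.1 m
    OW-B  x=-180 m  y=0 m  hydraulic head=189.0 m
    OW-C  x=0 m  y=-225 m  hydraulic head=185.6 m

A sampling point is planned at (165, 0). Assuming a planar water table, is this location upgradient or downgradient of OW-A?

downgradient

∂h/∂x = (189.0 − 186.1) / (-180 − 0) = -0.01611
∂h/∂y = (185.6 − 186.1) / (-225 − 0) = +0.002222
Head at (165, 0) = 186.1 + (-0.01611)·(165) + (+0.002222)·(0) = 183.44 m.
That is lower than the 186.1 m at OW-A, so the point is downgradient.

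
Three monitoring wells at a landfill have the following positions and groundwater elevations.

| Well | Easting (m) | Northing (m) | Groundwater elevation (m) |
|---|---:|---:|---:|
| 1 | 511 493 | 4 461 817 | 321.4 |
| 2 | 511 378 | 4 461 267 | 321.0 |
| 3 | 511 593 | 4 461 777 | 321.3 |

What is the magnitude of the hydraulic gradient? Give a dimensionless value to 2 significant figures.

With h = a·x + b·y + c and 1 as origin, the differences give:
  (-115)·a + (-550)·b = -0.4
  100·a + (-40)·b = -0.1
Eliminate b (×(-40) and ×(-550), subtract): 59600·a = -39.00 → a = ∂h/∂x = -0.0006544
Back-substitute: b = ∂h/∂y = +0.0008641.
|∇h| = √(-0.0006544² + 0.0008641²) = 0.001084

0.0011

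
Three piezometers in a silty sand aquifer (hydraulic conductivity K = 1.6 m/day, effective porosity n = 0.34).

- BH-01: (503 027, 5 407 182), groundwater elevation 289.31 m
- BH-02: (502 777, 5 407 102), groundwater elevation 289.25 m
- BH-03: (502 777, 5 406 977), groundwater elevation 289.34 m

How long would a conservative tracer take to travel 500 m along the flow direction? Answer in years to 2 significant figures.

340 years

Taking BH-01 as reference: BH-02−BH-01 = (-250, -80, -0.06); BH-03−BH-01 = (-250, -205, +0.03).
Determinant of the coordinate differences = (-250)·(-205) − (-250)·(-80) = 31250.
∂h/∂x = [(-0.06)·(-205) − (+0.03)·(-80)] / 31250 = +0.0004704
∂h/∂y = [(-250)·(+0.03) − (-250)·(-0.06)] / 31250 = -0.0007200
|∇h| = √(0.0004704² + -0.0007200²) = 0.00086
Seepage velocity v = K·i/n = 1.6 × 0.00086 / 0.34 = 0.004047 m/day.
t = 500 / 0.004047 = 1.235e+05 days = 338 years.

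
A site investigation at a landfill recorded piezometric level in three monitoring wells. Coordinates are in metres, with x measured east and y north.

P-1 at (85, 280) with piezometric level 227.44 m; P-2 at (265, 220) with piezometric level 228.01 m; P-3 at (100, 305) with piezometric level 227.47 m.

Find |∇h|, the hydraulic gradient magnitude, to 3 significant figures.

0.00303

With h = a·x + b·y + c and P-1 as origin, the differences give:
  180·a + (-60)·b = +0.57
  15·a + 25·b = +0.03
Eliminate b (×25 and ×(-60), subtract): 5400·a = 16.050 → a = ∂h/∂x = +0.002972
Back-substitute: b = ∂h/∂y = -0.0005833.
|∇h| = √(0.002972² + -0.0005833²) = 0.003029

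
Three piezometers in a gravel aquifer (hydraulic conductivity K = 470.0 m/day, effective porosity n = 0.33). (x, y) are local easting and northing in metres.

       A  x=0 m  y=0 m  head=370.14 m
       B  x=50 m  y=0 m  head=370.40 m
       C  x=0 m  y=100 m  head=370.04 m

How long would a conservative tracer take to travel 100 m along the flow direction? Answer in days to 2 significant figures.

∂h/∂x = (370.40 − 370.14) / (50 − 0) = +0.005200
∂h/∂y = (370.04 − 370.14) / (100 − 0) = -0.0010000
|∇h| = √(0.005200² + -0.0010000²) = 0.005295
Seepage velocity v = K·i/n = 470.0 × 0.005295 / 0.33 = 7.541 m/day.
t = 100 / 7.541 = 13.26 days.

13 days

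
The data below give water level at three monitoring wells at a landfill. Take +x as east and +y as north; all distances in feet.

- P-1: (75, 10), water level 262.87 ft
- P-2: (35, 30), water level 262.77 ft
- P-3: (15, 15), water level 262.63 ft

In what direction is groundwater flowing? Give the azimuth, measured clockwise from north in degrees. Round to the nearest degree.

230°

Taking P-1 as reference: P-2−P-1 = (-40, 20, -0.10); P-3−P-1 = (-60, 5, -0.24).
Solve a·Δx + b·Δy = Δh: det = (-40)·5 − (-60)·20 = 1000.
∂h/∂x = [(-0.10)·5 − (-0.24)·20] / 1000 = +0.004300
∂h/∂y = [(-40)·(-0.24) − (-60)·(-0.10)] / 1000 = +0.003600
Flow direction (−∇h) has components (-0.004300 E, -0.003600 N).
Azimuth = atan2(E, N) = atan2(-0.004300, -0.003600) = 230.1° ≈ 230°.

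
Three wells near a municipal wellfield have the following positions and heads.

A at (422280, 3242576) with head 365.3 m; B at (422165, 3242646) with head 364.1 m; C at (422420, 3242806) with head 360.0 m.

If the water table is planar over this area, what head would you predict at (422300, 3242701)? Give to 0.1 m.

Three-point gradient (reference A): Δ to B = (-115, 70, -1.2), Δ to C = (140, 230, -5.3).
∂h/∂x = -0.002621, ∂h/∂y = -0.02145 (det = -36250).
h(422300, 3242701) = 365.3 + (-0.002621)·(20) + (-0.02145)·(125) = 365.3 -0.052 -2.681 = 362.567 m.

362.6 m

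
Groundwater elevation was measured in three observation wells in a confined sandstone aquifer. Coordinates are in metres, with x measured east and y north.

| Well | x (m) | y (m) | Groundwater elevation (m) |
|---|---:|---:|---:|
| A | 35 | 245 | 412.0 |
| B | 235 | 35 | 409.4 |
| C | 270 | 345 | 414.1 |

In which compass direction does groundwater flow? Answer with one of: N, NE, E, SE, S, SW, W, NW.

S

Differences from A: to B (Δx, Δy, Δh) = (200, -210, -2.6); to C = (235, 100, +2.1).
Determinant of the coordinate differences = 200·100 − 235·(-210) = 69350.
∂h/∂x = [(-2.6)·100 − (+2.1)·(-210)] / 69350 = +0.002610
∂h/∂y = [200·(+2.1) − 235·(-2.6)] / 69350 = +0.01487
Flow = −∇h = (-0.002610 east, -0.01487 north), which points south.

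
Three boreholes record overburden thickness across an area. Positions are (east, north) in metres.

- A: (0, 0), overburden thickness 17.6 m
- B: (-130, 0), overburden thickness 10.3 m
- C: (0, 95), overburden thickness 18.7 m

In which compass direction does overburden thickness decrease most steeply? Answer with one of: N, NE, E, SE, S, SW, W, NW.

W

∂d/∂x = (10.3 − 17.6) / (-130 − 0) = +0.05615
∂d/∂y = (18.7 − 17.6) / (95 − 0) = +0.01158
Steepest decrease is along −∇f = (-0.05615 E, -0.01158 N) → west.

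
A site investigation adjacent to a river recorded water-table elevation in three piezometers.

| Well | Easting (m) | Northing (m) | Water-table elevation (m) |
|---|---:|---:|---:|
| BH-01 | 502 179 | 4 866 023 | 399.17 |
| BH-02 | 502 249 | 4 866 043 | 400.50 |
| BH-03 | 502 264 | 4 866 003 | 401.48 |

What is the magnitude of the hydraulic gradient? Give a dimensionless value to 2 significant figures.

0.028

Differences from BH-01: to BH-02 (Δx, Δy, Δh) = (70, 20, +1.33); to BH-03 = (85, -20, +2.31).
Solve a·Δx + b·Δy = Δh: det = 70·(-20) − 85·20 = -3100.
∂h/∂x = [(+1.33)·(-20) − (+2.31)·20] / -3100 = +0.02348
∂h/∂y = [70·(+2.31) − 85·(+1.33)] / -3100 = -0.01569
|∇h| = √(0.02348² + -0.01569²) = 0.02824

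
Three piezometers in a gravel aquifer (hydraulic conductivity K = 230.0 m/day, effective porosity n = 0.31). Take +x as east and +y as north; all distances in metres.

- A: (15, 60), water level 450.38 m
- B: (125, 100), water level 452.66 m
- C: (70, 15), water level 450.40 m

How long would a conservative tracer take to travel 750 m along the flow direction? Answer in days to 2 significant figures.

Differences from A: to B (Δx, Δy, Δh) = (110, 40, +2.28); to C = (55, -45, +0.02).
Determinant of the coordinate differences = 110·(-45) − 55·40 = -7150.
∂h/∂x = [(+2.28)·(-45) − (+0.02)·40] / -7150 = +0.01446
∂h/∂y = [110·(+0.02) − 55·(+2.28)] / -7150 = +0.01723
|∇h| = √(0.01446² + 0.01723²) = 0.02249
Seepage velocity v = K·i/n = 230.0 × 0.02249 / 0.31 = 16.69 m/day.
t = 750 / 16.69 = 44.94 days.

45 days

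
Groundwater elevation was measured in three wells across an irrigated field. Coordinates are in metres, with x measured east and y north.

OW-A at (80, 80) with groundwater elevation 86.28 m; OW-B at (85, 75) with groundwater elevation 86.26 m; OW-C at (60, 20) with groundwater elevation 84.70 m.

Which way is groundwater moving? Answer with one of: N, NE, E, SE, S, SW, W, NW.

SW

Taking OW-A as reference: OW-B−OW-A = (5, -5, -0.02); OW-C−OW-A = (-20, -60, -1.58).
Determinant of the coordinate differences = 5·(-60) − (-20)·(-5) = -400.
∂h/∂x = [(-0.02)·(-60) − (-1.58)·(-5)] / -400 = +0.01675
∂h/∂y = [5·(-1.58) − (-20)·(-0.02)] / -400 = +0.02075
Flow = −∇h = (-0.01675 east, -0.02075 north), which points southwest.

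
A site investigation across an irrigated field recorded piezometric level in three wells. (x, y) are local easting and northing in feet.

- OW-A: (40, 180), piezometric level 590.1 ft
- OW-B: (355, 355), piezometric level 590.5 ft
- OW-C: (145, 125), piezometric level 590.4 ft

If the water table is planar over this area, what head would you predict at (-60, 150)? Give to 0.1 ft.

589.9 ft

With h = a·x + b·y + c and OW-A as origin, the differences give:
  315·a + 175·b = +0.4
  105·a + (-55)·b = +0.3
Eliminate b (×(-55) and ×175, subtract): -35700·a = -74.50 → a = ∂h/∂x = +0.002087
Back-substitute: b = ∂h/∂y = -0.001471.
h(-60, 150) = 590.1 + (+0.002087)·(-100) + (-0.001471)·(-30) = 590.1 -0.209 +0.044 = 589.935 ft.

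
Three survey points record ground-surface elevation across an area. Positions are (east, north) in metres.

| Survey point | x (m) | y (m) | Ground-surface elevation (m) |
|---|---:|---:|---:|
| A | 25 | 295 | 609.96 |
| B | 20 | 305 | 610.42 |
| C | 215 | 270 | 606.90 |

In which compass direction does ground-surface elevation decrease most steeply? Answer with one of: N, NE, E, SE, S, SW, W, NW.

S

Taking A as reference: B−A = (-5, 10, +0.46); C−A = (190, -25, -3.06).
Determinant of the coordinate differences = (-5)·(-25) − 190·10 = -1775.
∂z/∂x = [(+0.46)·(-25) − (-3.06)·10] / -1775 = -0.01076
∂z/∂y = [(-5)·(-3.06) − 190·(+0.46)] / -1775 = +0.04062
Steepest decrease is along −∇f = (+0.01076 E, -0.04062 N) → south.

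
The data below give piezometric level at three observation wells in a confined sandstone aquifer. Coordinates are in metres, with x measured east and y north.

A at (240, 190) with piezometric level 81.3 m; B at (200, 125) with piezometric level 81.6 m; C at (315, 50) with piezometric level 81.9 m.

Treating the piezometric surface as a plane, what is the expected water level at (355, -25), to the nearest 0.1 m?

With h = a·x + b·y + c and A as origin, the differences give:
  (-40)·a + (-65)·b = +0.3
  75·a + (-140)·b = +0.6
Eliminate b (×(-140) and ×(-65), subtract): 10475·a = -3.00 → a = ∂h/∂x = -0.0002864
Back-substitute: b = ∂h/∂y = -0.004439.
h(355, -25) = 81.3 + (-0.0002864)·(115) + (-0.004439)·(-215) = 81.3 -0.033 +0.954 = 82.221 m.

82.2 m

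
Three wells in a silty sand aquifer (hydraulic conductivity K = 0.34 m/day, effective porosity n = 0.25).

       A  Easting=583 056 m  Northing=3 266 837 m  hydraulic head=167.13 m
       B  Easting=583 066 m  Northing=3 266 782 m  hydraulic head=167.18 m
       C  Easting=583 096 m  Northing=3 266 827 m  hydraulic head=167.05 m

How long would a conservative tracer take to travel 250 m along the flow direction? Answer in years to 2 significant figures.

Taking A as reference: B−A = (10, -55, +0.05); C−A = (40, -10, -0.08).
Determinant of the coordinate differences = 10·(-10) − 40·(-55) = 2100.
∂h/∂x = [(+0.05)·(-10) − (-0.08)·(-55)] / 2100 = -0.002333
∂h/∂y = [10·(-0.08) − 40·(+0.05)] / 2100 = -0.001333
|∇h| = √(-0.002333² + -0.001333²) = 0.002687
Seepage velocity v = K·i/n = 0.34 × 0.002687 / 0.25 = 0.003654 m/day.
t = 250 / 0.003654 = 6.842e+04 days = 187 years.

190 years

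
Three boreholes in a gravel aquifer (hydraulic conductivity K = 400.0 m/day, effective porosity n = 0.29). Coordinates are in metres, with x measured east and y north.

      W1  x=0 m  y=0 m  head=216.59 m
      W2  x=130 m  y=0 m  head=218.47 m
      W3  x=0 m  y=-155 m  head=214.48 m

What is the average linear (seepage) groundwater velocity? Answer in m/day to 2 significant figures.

27 m/day

∂h/∂x = (218.47 − 216.59) / (130 − 0) = +0.01446
∂h/∂y = (214.48 − 216.59) / (-155 − 0) = +0.01361
|∇h| = √(0.01446² + 0.01361²) = 0.01986
Seepage velocity v = K·i/n = 400.0 × 0.01986 / 0.29 = 27.39 m/day.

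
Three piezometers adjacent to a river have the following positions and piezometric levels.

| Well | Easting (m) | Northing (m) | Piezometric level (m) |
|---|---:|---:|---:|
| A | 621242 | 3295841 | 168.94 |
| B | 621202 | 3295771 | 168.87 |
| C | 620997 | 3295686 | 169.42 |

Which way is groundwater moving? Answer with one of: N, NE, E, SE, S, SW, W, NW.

With h = a·x + b·y + c and A as origin, the differences give:
  (-40)·a + (-70)·b = -0.07
  (-245)·a + (-155)·b = +0.48
Eliminate b (×(-155) and ×(-70), subtract): -10950·a = 44.450 → a = ∂h/∂x = -0.004059
Back-substitute: b = ∂h/∂y = +0.003320.
Flow = −∇h = (+0.004059 east, -0.003320 north), which points southeast.

SE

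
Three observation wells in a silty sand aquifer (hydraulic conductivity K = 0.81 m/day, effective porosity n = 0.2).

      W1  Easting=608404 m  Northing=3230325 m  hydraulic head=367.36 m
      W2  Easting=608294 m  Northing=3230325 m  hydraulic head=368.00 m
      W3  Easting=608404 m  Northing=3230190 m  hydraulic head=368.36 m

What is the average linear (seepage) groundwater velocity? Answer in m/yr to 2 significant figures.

∂h/∂x = (368.00 − 367.36) / (608294 − 608404) = -0.005818
∂h/∂y = (368.36 − 367.36) / (3230190 − 3230325) = -0.007407
|∇h| = √(-0.005818² + -0.007407²) = 0.009419
Seepage velocity v = K·i/n = 0.81 × 0.009419 / 0.2 = 0.03815 m/day = 13.93 m/yr.

14 m/yr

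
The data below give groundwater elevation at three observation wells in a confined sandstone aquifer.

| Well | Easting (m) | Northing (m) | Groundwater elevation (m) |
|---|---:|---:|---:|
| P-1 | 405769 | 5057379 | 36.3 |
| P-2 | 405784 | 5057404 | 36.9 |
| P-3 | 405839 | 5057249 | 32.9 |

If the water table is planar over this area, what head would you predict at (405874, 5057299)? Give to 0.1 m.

34.1 m

Differences from P-1: to P-2 (Δx, Δy, Δh) = (15, 25, +0.6); to P-3 = (70, -130, -3.4).
Solve a·Δx + b·Δy = Δh: det = 15·(-130) − 70·25 = -3700.
∂h/∂x = [(+0.6)·(-130) − (-3.4)·25] / -3700 = -0.001892
∂h/∂y = [15·(-3.4) − 70·(+0.6)] / -3700 = +0.02514
h(405874, 5057299) = 36.3 + (-0.001892)·(105) + (+0.02514)·(-80) = 36.3 -0.199 -2.011 = 34.091 m.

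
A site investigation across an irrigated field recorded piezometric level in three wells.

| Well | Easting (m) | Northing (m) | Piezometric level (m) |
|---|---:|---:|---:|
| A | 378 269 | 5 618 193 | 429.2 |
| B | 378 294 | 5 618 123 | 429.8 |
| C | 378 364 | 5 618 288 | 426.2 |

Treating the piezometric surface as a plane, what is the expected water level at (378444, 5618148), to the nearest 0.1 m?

Differences from A: to B (Δx, Δy, Δh) = (25, -70, +0.6); to C = (95, 95, -3.0).
Determinant of the coordinate differences = 25·95 − 95·(-70) = 9025.
∂h/∂x = [(+0.6)·95 − (-3.0)·(-70)] / 9025 = -0.01695
∂h/∂y = [25·(-3.0) − 95·(+0.6)] / 9025 = -0.01463
h(378444, 5618148) = 429.2 + (-0.01695)·(175) + (-0.01463)·(-45) = 429.2 -2.967 +0.658 = 426.891 m.

426.9 m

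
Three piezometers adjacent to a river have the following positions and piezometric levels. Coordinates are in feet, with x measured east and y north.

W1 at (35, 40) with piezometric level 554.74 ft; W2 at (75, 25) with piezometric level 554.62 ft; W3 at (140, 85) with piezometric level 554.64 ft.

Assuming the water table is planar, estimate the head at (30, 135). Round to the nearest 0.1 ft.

555.0 ft

With h = a·x + b·y + c and W1 as origin, the differences give:
  40·a + (-15)·b = -0.12
  105·a + 45·b = -0.10
Eliminate b (×45 and ×(-15), subtract): 3375·a = -6.900 → a = ∂h/∂x = -0.002044
Back-substitute: b = ∂h/∂y = +0.002548.
h(30, 135) = 554.74 + (-0.002044)·(-5) + (+0.002548)·(95) = 554.74 +0.010 +0.242 = 554.992 ft.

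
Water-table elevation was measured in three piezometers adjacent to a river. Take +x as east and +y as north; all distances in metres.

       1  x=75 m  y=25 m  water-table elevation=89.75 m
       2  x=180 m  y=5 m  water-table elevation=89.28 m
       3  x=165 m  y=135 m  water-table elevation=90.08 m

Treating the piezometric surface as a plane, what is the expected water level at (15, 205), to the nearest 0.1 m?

91.0 m

With h = a·x + b·y + c and 1 as origin, the differences give:
  105·a + (-20)·b = -0.47
  90·a + 110·b = +0.33
Eliminate b (×110 and ×(-20), subtract): 13350·a = -45.100 → a = ∂h/∂x = -0.003378
Back-substitute: b = ∂h/∂y = +0.005764.
h(15, 205) = 89.75 + (-0.003378)·(-60) + (+0.005764)·(180) = 89.75 +0.203 +1.038 = 90.990 m.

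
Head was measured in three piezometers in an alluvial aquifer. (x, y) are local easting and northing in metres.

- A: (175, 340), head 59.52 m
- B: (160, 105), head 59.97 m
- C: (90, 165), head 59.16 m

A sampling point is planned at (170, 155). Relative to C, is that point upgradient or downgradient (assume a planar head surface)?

With h = a·x + b·y + c and A as origin, the differences give:
  (-15)·a + (-235)·b = +0.45
  (-85)·a + (-175)·b = -0.36
Eliminate b (×(-175) and ×(-235), subtract): -17350·a = -163.350 → a = ∂h/∂x = +0.009415
Back-substitute: b = ∂h/∂y = -0.002516.
Head at (170, 155) = 59.52 + (+0.009415)·(-5) + (-0.002516)·(-185) = 59.94 m.
That is higher than the 59.16 m at C, so the point is upgradient.

upgradient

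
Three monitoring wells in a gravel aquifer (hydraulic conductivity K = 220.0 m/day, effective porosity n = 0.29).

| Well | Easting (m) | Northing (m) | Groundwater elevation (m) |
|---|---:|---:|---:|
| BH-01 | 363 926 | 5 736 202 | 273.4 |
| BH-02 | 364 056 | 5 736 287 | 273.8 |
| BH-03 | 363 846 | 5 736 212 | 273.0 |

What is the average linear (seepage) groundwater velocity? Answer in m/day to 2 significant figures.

Three-point gradient (reference BH-01): Δ to BH-02 = (130, 85, +0.4), Δ to BH-03 = (-80, 10, -0.4).
∂h/∂x = +0.004691, ∂h/∂y = -0.002469 (det = 8100).
|∇h| = √(0.004691² + -0.002469²) = 0.005301
Seepage velocity v = K·i/n = 220.0 × 0.005301 / 0.29 = 4.021 m/day.

4.0 m/day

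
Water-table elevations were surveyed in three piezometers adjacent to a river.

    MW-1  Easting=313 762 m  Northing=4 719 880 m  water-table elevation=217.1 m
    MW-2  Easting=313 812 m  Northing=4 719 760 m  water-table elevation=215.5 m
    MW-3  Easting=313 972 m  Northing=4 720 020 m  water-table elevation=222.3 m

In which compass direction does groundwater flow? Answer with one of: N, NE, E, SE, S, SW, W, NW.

SW

Three-point gradient (reference MW-1): Δ to MW-2 = (50, -120, -1.6), Δ to MW-3 = (210, 140, +5.2).
∂h/∂x = +0.01242, ∂h/∂y = +0.01851 (det = 32200).
Flow = −∇h = (-0.01242 east, -0.01851 north), which points southwest.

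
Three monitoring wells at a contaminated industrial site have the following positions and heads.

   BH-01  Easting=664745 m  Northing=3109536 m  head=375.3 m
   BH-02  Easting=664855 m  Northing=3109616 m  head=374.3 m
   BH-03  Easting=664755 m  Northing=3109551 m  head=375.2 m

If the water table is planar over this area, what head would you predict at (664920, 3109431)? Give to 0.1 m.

Differences from BH-01: to BH-02 (Δx, Δy, Δh) = (110, 80, -1.0); to BH-03 = (10, 15, -0.1).
Solve a·Δx + b·Δy = Δh: det = 110·15 − 10·80 = 850.
∂h/∂x = [(-1.0)·15 − (-0.1)·80] / 850 = -0.008235
∂h/∂y = [110·(-0.1) − 10·(-1.0)] / 850 = -0.001176
h(664920, 3109431) = 375.3 + (-0.008235)·(175) + (-0.001176)·(-105) = 375.3 -1.441 +0.124 = 373.982 m.

374.0 m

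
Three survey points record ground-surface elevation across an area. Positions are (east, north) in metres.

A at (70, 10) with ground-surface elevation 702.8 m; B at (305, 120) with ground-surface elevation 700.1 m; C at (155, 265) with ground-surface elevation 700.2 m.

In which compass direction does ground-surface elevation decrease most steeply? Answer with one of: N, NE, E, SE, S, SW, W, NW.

NE

With z = a·x + b·y + c and A as origin, the differences give:
  235·a + 110·b = -2.7
  85·a + 255·b = -2.6
Eliminate b (×255 and ×110, subtract): 50575·a = -402.50 → a = ∂z/∂x = -0.007958
Back-substitute: b = ∂z/∂y = -0.007543.
Steepest decrease is along −∇f = (+0.007958 E, +0.007543 N) → northeast.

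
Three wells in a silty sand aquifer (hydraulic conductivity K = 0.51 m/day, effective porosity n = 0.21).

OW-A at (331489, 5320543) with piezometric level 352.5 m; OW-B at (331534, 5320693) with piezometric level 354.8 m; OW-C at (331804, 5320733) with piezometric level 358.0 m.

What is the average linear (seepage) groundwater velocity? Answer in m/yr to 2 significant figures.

Differences from OW-A: to OW-B (Δx, Δy, Δh) = (45, 150, +2.3); to OW-C = (315, 190, +5.5).
Solve a·Δx + b·Δy = Δh: det = 45·190 − 315·150 = -38700.
∂h/∂x = [(+2.3)·190 − (+5.5)·150] / -38700 = +0.01003
∂h/∂y = [45·(+5.5) − 315·(+2.3)] / -38700 = +0.01233
|∇h| = √(0.01003² + 0.01233²) = 0.01589
Seepage velocity v = K·i/n = 0.51 × 0.01589 / 0.21 = 0.03859 m/day = 14.09 m/yr.

14 m/yr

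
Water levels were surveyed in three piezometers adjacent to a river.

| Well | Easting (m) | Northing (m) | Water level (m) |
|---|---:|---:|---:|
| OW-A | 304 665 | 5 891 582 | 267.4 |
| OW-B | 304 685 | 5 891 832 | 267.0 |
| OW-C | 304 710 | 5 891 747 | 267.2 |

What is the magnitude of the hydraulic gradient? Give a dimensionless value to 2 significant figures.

Differences from OW-A: to OW-B (Δx, Δy, Δh) = (20, 250, -0.4); to OW-C = (45, 165, -0.2).
Determinant of the coordinate differences = 20·165 − 45·250 = -7950.
∂h/∂x = [(-0.4)·165 − (-0.2)·250] / -7950 = +0.002013
∂h/∂y = [20·(-0.2) − 45·(-0.4)] / -7950 = -0.001761
|∇h| = √(0.002013² + -0.001761²) = 0.002675

0.0027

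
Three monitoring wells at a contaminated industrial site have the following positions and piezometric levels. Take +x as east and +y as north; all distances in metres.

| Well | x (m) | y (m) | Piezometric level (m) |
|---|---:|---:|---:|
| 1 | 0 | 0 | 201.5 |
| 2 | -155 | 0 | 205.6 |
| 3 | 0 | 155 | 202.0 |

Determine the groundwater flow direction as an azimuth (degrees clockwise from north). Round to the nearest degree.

∂h/∂x = (205.6 − 201.5) / (-155 − 0) = -0.02645
∂h/∂y = (202.0 − 201.5) / (155 − 0) = +0.003226
Flow direction (−∇h) has components (+0.02645 E, -0.003226 N).
Azimuth = atan2(E, N) = atan2(+0.02645, -0.003226) = 97.0° ≈ 097°.

097°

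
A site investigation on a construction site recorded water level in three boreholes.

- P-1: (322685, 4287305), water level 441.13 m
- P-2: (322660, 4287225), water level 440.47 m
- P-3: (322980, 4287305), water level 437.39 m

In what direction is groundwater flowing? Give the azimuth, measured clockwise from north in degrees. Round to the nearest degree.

With h = a·x + b·y + c and P-1 as origin, the differences give:
  (-25)·a + (-80)·b = -0.66
  295·a + 0·b = -3.74
Eliminate b (×0 and ×(-80), subtract): 23600·a = -299.200 → a = ∂h/∂x = -0.01268
Back-substitute: b = ∂h/∂y = +0.01221.
Flow direction (−∇h) has components (+0.01268 E, -0.01221 N).
Azimuth = atan2(E, N) = atan2(+0.01268, -0.01221) = 133.9° ≈ 134°.

134°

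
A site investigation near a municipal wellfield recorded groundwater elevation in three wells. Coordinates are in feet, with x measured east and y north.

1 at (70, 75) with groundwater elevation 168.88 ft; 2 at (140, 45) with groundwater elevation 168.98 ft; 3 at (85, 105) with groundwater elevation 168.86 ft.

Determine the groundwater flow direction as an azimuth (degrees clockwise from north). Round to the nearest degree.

320°

Differences from 1: to 2 (Δx, Δy, Δh) = (70, -30, +0.10); to 3 = (15, 30, -0.02).
Determinant of the coordinate differences = 70·30 − 15·(-30) = 2550.
∂h/∂x = [(+0.10)·30 − (-0.02)·(-30)] / 2550 = +0.0009412
∂h/∂y = [70·(-0.02) − 15·(+0.10)] / 2550 = -0.001137
Flow direction (−∇h) has components (-0.0009412 E, +0.001137 N).
Azimuth = atan2(E, N) = atan2(-0.0009412, +0.001137) = 320.4° ≈ 320°.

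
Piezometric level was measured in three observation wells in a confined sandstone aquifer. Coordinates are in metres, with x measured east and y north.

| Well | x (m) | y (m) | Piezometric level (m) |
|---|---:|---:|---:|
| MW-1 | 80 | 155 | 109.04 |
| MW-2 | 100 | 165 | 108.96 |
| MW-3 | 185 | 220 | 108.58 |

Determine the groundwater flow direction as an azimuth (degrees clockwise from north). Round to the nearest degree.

Differences from MW-1: to MW-2 (Δx, Δy, Δh) = (20, 10, -0.08); to MW-3 = (105, 65, -0.46).
Determinant of the coordinate differences = 20·65 − 105·10 = 250.
∂h/∂x = [(-0.08)·65 − (-0.46)·10] / 250 = -0.002400
∂h/∂y = [20·(-0.46) − 105·(-0.08)] / 250 = -0.003200
Flow direction (−∇h) has components (+0.002400 E, +0.003200 N).
Azimuth = atan2(E, N) = atan2(+0.002400, +0.003200) = 36.9° ≈ 037°.

037°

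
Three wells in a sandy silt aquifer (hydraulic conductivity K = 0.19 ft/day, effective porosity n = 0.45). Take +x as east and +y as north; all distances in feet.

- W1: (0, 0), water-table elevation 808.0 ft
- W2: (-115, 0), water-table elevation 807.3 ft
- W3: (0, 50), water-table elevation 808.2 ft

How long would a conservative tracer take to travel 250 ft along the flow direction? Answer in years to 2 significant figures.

220 years

∂h/∂x = (807.3 − 808.0) / (-115 − 0) = +0.006087
∂h/∂y = (808.2 − 808.0) / (50 − 0) = +0.004000
|∇h| = √(0.006087² + 0.004000²) = 0.007284
Seepage velocity v = K·i/n = 0.19 × 0.007284 / 0.45 = 0.003075 ft/day.
t = 250 / 0.003075 = 8.13e+04 days = 223 years.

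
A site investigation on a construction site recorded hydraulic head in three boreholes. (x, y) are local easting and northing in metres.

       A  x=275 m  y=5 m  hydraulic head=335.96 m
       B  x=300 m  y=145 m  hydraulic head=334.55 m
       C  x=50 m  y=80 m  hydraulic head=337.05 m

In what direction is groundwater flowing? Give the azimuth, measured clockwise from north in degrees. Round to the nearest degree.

With h = a·x + b·y + c and A as origin, the differences give:
  25·a + 140·b = -1.41
  (-225)·a + 75·b = +1.09
Eliminate b (×75 and ×140, subtract): 33375·a = -258.350 → a = ∂h/∂x = -0.007741
Back-substitute: b = ∂h/∂y = -0.008689.
Flow direction (−∇h) has components (+0.007741 E, +0.008689 N).
Azimuth = atan2(E, N) = atan2(+0.007741, +0.008689) = 41.7° ≈ 042°.

042°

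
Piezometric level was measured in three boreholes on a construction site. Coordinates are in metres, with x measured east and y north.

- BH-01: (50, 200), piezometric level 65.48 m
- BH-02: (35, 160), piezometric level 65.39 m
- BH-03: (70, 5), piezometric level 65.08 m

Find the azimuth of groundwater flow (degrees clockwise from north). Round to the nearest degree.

Differences from BH-01: to BH-02 (Δx, Δy, Δh) = (-15, -40, -0.09); to BH-03 = (20, -195, -0.40).
Solve a·Δx + b·Δy = Δh: det = (-15)·(-195) − 20·(-40) = 3725.
∂h/∂x = [(-0.09)·(-195) − (-0.40)·(-40)] / 3725 = +0.0004161
∂h/∂y = [(-15)·(-0.40) − 20·(-0.09)] / 3725 = +0.002094
Flow direction (−∇h) has components (-0.0004161 E, -0.002094 N).
Azimuth = atan2(E, N) = atan2(-0.0004161, -0.002094) = 191.2° ≈ 191°.

191°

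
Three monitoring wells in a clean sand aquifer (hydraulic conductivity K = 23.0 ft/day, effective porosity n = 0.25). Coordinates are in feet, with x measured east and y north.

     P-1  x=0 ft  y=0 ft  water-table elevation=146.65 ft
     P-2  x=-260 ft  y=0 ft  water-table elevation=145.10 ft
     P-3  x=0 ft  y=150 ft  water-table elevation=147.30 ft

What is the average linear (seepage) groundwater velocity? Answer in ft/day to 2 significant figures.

∂h/∂x = (145.10 − 146.65) / (-260 − 0) = +0.005962
∂h/∂y = (147.30 − 146.65) / (150 − 0) = +0.004333
|∇h| = √(0.005962² + 0.004333²) = 0.00737
Seepage velocity v = K·i/n = 23.0 × 0.00737 / 0.25 = 0.678 ft/day.

0.68 ft/day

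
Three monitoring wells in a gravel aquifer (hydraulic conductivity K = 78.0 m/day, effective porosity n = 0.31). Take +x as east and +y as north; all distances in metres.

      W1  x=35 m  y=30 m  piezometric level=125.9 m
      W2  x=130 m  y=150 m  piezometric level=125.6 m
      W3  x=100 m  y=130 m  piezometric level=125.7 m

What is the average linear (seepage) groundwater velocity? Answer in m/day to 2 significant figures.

Three-point gradient (reference W1): Δ to W2 = (95, 120, -0.3), Δ to W3 = (65, 100, -0.2).
∂h/∂x = -0.003529, ∂h/∂y = +0.0002941 (det = 1700).
|∇h| = √(-0.003529² + 0.0002941²) = 0.003541
Seepage velocity v = K·i/n = 78.0 × 0.003541 / 0.31 = 0.891 m/day.

0.89 m/day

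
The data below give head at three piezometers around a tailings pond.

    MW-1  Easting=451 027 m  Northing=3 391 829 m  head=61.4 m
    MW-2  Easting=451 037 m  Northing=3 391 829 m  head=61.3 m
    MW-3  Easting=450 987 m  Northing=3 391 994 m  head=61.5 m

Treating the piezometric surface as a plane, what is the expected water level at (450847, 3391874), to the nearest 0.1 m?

63.1 m

Taking MW-1 as reference: MW-2−MW-1 = (10, 0, -0.1); MW-3−MW-1 = (-40, 165, +0.1).
Determinant of the coordinate differences = 10·165 − (-40)·0 = 1650.
∂h/∂x = [(-0.1)·165 − (+0.1)·0] / 1650 = -0.01000
∂h/∂y = [10·(+0.1) − (-40)·(-0.1)] / 1650 = -0.001818
h(450847, 3391874) = 61.4 + (-0.01000)·(-180) + (-0.001818)·(45) = 61.4 +1.800 -0.082 = 63.118 m.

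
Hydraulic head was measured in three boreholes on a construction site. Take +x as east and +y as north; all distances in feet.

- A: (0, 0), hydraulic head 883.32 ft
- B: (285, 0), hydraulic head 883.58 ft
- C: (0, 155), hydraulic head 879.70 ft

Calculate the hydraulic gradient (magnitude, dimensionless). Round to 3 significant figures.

0.0234

∂h/∂x = (883.58 − 883.32) / (285 − 0) = +0.0009123
∂h/∂y = (879.70 − 883.32) / (155 − 0) = -0.02335
|∇h| = √(0.0009123² + -0.02335²) = 0.02337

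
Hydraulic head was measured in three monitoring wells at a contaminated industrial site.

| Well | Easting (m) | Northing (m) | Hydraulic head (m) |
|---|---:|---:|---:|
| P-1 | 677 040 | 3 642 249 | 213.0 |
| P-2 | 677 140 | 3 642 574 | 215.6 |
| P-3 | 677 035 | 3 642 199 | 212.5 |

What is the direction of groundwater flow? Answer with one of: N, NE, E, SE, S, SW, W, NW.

Differences from P-1: to P-2 (Δx, Δy, Δh) = (100, 325, +2.6); to P-3 = (-5, -50, -0.5).
Solve a·Δx + b·Δy = Δh: det = 100·(-50) − (-5)·325 = -3375.
∂h/∂x = [(+2.6)·(-50) − (-0.5)·325] / -3375 = -0.009630
∂h/∂y = [100·(-0.5) − (-5)·(+2.6)] / -3375 = +0.01096
Flow = −∇h = (+0.009630 east, -0.01096 north), which points southeast.

SE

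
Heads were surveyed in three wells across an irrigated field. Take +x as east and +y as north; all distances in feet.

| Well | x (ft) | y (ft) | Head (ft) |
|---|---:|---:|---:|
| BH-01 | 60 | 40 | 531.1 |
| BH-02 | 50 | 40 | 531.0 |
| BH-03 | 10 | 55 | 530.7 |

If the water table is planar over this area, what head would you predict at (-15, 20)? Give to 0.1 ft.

With h = a·x + b·y + c and BH-01 as origin, the differences give:
  (-10)·a + 0·b = -0.1
  (-50)·a + 15·b = -0.4
Eliminate b (×15 and ×0, subtract): -150·a = -1.50 → a = ∂h/∂x = +0.01000
Back-substitute: b = ∂h/∂y = +0.006667.
h(-15, 20) = 531.1 + (+0.01000)·(-75) + (+0.006667)·(-20) = 531.1 -0.750 -0.133 = 530.217 ft.

530.2 ft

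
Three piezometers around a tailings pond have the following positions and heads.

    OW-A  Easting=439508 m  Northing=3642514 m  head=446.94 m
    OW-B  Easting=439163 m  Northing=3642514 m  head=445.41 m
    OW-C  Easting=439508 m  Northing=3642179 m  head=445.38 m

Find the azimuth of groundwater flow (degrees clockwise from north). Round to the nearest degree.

224°

∂h/∂x = (445.41 − 446.94) / (439163 − 439508) = +0.004435
∂h/∂y = (445.38 − 446.94) / (3642179 − 3642514) = +0.004657
Flow direction (−∇h) has components (-0.004435 E, -0.004657 N).
Azimuth = atan2(E, N) = atan2(-0.004435, -0.004657) = 223.6° ≈ 224°.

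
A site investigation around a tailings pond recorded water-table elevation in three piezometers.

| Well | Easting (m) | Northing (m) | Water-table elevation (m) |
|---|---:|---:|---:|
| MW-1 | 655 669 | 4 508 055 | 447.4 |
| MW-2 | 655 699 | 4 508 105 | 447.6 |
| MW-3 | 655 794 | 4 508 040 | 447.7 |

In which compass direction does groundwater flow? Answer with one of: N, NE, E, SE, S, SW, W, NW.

SW

Differences from MW-1: to MW-2 (Δx, Δy, Δh) = (30, 50, +0.2); to MW-3 = (125, -15, +0.3).
Solve a·Δx + b·Δy = Δh: det = 30·(-15) − 125·50 = -6700.
∂h/∂x = [(+0.2)·(-15) − (+0.3)·50] / -6700 = +0.002687
∂h/∂y = [30·(+0.3) − 125·(+0.2)] / -6700 = +0.002388
Flow = −∇h = (-0.002687 east, -0.002388 north), which points southwest.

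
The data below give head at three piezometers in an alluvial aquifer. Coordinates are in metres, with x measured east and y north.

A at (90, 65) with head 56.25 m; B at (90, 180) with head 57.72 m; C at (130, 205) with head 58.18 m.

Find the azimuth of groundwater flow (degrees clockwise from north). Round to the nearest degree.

195°

Taking A as reference: B−A = (0, 115, +1.47); C−A = (40, 140, +1.93).
Solve a·Δx + b·Δy = Δh: det = 0·140 − 40·115 = -4600.
∂h/∂x = [(+1.47)·140 − (+1.93)·115] / -4600 = +0.003511
∂h/∂y = [0·(+1.93) − 40·(+1.47)] / -4600 = +0.01278
Flow direction (−∇h) has components (-0.003511 E, -0.01278 N).
Azimuth = atan2(E, N) = atan2(-0.003511, -0.01278) = 195.4° ≈ 195°.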